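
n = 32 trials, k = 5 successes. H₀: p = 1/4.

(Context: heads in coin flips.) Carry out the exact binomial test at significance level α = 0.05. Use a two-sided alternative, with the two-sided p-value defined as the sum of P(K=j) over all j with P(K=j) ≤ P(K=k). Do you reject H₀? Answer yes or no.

reject H₀: no

Exact binomial: n=32, k=5, p₀=1/4=0.2500
P(X=j) = C(n,j)·p₀^j·(1−p₀)^(n−j); p = Σ P(X=j) over j with P(X=j) ≤ P(X=5)
p-value (two-sided) = 0.30660
At α=0.05: p ≥ α → fail to reject H₀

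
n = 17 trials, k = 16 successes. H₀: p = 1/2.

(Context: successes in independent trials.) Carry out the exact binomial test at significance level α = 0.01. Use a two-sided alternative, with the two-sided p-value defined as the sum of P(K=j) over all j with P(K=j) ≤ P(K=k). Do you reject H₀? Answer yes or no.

reject H₀: yes

Exact binomial: n=17, k=16, p₀=1/2=0.5000
P(X=j) = C(n,j)·p₀^j·(1−p₀)^(n−j); p = Σ P(X=j) over j with P(X=j) ≤ P(X=16)
p-value (two-sided) = 0.00027
At α=0.01: p < α → reject H₀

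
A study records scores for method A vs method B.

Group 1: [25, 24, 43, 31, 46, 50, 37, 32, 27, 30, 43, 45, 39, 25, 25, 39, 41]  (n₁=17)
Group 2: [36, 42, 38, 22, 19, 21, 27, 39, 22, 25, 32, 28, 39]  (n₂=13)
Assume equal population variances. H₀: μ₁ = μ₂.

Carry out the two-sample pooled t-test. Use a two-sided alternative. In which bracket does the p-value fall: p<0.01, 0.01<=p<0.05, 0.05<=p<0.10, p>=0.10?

p-value bracket: 0.05<=p<0.10

x̄₁=35.412, s₁=8.581, n₁=17
x̄₂=30.000, s₂=8.052, n₂=13
s_p² = [16·8.581² + 12·8.052²]/28 = 69.8613
SE = √(s_p²·(1/17+1/13)) = 3.0795
t = (35.412−30.000)/3.0795 = 1.7573
df = 28
p-value (two-sided) = 0.08979
→ bracket: 0.05<=p<0.10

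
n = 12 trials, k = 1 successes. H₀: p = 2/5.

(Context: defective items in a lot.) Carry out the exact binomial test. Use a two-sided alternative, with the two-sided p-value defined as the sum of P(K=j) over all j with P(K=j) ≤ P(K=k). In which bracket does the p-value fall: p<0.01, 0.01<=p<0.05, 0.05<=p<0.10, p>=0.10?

Exact binomial: n=12, k=1, p₀=2/5=0.4000
P(X=j) = C(n,j)·p₀^j·(1−p₀)^(n−j); p = Σ P(X=j) over j with P(X=j) ≤ P(X=1)
p-value (two-sided) = 0.03486
→ bracket: 0.01<=p<0.05

p-value bracket: 0.01<=p<0.05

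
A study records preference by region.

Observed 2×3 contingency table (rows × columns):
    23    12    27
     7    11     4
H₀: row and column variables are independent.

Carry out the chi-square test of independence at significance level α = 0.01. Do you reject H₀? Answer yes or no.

reject H₀: no

Row totals [62, 22], col totals [30, 23, 31], n=84
χ² = (23−22.14)²/22.14 + (12−16.98)²/16.98 + (27−22.88)²/22.88 + (7−7.86)²/7.86 + (11−6.02)²/6.02 + (4−8.12)²/8.12 = 8.5273
df = 2
p-value (upper-tail) = 0.01407
At α=0.01: p ≥ α → fail to reject H₀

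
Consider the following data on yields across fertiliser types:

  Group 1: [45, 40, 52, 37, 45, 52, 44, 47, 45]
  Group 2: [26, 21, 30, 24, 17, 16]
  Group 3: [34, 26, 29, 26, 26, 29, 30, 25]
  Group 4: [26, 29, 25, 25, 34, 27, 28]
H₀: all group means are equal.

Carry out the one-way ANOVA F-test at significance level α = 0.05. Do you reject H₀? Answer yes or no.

Group means [45.22, 22.33, 28.12, 27.71], grand mean 32.000
SSB = Σnᵢ(x̄ᵢ−x̄)² = 2382.808; SSW = ΣΣ(x−x̄ᵢ)² = 459.192
MSB = 2382.808/3 = 794.2692; MSW = 459.192/26 = 17.6612
F = MSB/MSW = 44.9724
df = (3, 26)
p-value (upper-tail) = 0.00000
At α=0.05: p < α → reject H₀

reject H₀: yes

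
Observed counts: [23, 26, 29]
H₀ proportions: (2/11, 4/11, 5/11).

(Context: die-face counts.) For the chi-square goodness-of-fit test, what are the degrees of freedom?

degrees of freedom = 2

df = k − 1 = 3 − 1 = 2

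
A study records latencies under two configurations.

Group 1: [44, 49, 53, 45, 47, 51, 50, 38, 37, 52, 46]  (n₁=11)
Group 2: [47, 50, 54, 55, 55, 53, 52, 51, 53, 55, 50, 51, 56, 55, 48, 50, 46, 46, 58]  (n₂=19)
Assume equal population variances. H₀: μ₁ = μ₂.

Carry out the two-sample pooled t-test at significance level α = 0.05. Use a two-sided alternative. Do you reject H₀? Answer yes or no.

x̄₁=46.545, s₁=5.317, n₁=11
x̄₂=51.842, s₂=3.500, n₂=19
s_p² = [10·5.317² + 18·3.500²]/28 = 17.9733
SE = √(s_p²·(1/11+1/19)) = 1.6062
t = (46.545−51.842)/1.6062 = -3.2976
df = 28
p-value (two-sided) = 0.00266
At α=0.05: p < α → reject H₀

reject H₀: yes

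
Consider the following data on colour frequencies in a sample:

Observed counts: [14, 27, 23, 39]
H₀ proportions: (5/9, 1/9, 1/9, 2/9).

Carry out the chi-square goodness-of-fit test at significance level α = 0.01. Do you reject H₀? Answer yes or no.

reject H₀: yes

n = 103; E_i = n·p_i = [57.22, 11.44, 11.44, 22.89]
χ² = (14−57.22)²/57.22 + (27−11.44)²/11.44 + (23−11.44)²/11.44 + (39−22.89)²/22.89 = 76.7990
df = 3
p-value (upper-tail) = 0.00000
At α=0.01: p < α → reject H₀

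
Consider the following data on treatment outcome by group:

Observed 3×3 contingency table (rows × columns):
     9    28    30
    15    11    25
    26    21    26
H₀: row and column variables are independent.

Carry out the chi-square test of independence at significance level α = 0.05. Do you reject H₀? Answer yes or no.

Row totals [67, 51, 73], col totals [50, 60, 81], n=191
χ² = (9−17.54)²/17.54 + (28−21.05)²/21.05 + (30−28.41)²/28.41 + (15−13.35)²/13.35 + (11−16.02)²/16.02 + (25−21.63)²/21.63 + (26−19.11)²/19.11 + (21−22.93)²/22.93 + (26−30.96)²/30.96 = 12.2869
df = 4
p-value (upper-tail) = 0.01534
At α=0.05: p < α → reject H₀

reject H₀: yes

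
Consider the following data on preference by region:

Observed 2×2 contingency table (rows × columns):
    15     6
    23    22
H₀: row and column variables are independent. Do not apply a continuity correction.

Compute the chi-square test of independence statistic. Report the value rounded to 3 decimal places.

Row totals [21, 45], col totals [38, 28], n=66
χ² = (15−12.09)²/12.09 + (6−8.91)²/8.91 + (23−25.91)²/25.91 + (22−19.09)²/19.09 = 2.4198
df = 1

test statistic = 2.420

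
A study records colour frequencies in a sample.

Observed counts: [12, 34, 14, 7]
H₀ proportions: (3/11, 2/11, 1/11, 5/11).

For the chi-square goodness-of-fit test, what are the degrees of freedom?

degrees of freedom = 3

df = k − 1 = 4 − 1 = 3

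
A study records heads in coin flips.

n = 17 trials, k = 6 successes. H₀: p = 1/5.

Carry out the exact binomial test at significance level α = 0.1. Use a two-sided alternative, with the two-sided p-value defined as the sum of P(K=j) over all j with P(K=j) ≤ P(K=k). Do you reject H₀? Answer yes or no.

reject H₀: no

Exact binomial: n=17, k=6, p₀=1/5=0.2000
P(X=j) = C(n,j)·p₀^j·(1−p₀)^(n−j); p = Σ P(X=j) over j with P(X=j) ≤ P(X=6)
p-value (two-sided) = 0.12822
At α=0.1: p ≥ α → fail to reject H₀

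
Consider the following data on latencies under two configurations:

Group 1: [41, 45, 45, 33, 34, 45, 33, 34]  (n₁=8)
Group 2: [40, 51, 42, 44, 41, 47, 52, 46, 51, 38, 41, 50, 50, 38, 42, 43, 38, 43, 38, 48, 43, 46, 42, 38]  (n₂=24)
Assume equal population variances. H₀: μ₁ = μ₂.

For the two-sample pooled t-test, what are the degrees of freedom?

df = n₁ + n₂ − 2 = 8 + 24 − 2 = 30

degrees of freedom = 30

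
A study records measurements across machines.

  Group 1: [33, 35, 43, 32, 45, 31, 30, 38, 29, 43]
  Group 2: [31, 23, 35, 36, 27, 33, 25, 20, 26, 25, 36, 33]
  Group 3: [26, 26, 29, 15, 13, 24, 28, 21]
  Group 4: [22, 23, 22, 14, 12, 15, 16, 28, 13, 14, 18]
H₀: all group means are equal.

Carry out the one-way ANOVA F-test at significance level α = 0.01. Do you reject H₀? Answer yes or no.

Group means [35.90, 29.17, 22.75, 17.91], grand mean 26.537
SSB = Σnᵢ(x̄ᵢ−x̄)² = 1893.219; SSW = ΣΣ(x−x̄ᵢ)² = 1160.976
MSB = 1893.219/3 = 631.0731; MSW = 1160.976/37 = 31.3777
F = MSB/MSW = 20.1121
df = (3, 37)
p-value (upper-tail) = 0.00000
At α=0.01: p < α → reject H₀

reject H₀: yes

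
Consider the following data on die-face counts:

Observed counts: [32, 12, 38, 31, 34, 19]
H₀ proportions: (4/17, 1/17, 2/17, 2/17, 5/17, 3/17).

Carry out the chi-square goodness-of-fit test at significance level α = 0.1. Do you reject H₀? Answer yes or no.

n = 166; E_i = n·p_i = [39.06, 9.76, 19.53, 19.53, 48.82, 29.29]
χ² = (32−39.06)²/39.06 + (12−9.76)²/9.76 + (38−19.53)²/19.53 + (31−19.53)²/19.53 + (34−48.82)²/48.82 + (19−29.29)²/29.29 = 34.1118
df = 5
p-value (upper-tail) = 0.00000
At α=0.1: p < α → reject H₀

reject H₀: yes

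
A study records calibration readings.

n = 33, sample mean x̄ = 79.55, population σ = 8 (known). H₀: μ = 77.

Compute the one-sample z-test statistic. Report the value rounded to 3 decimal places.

SE = σ/√n = 8/√33 = 1.3926
z = (x̄−μ₀)/SE = (79.55−77)/1.3926 = 1.8311

test statistic = 1.831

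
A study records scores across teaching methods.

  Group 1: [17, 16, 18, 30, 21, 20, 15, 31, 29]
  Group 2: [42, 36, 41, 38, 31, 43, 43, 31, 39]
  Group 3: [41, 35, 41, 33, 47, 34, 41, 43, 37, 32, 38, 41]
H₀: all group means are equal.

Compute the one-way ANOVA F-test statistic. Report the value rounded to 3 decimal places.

test statistic = 32.000

Group means [21.89, 38.22, 38.58], grand mean 33.467
SSB = Σnᵢ(x̄ᵢ−x̄)² = 1724.106; SSW = ΣΣ(x−x̄ᵢ)² = 727.361
MSB = 1724.106/2 = 862.0528; MSW = 727.361/27 = 26.9393
F = MSB/MSW = 31.9998
df = (2, 27)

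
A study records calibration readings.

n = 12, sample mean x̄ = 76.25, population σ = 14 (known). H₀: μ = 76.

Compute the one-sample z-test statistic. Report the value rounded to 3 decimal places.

test statistic = 0.062

SE = σ/√n = 14/√12 = 4.0415
z = (x̄−μ₀)/SE = (76.25−76)/4.0415 = 0.0619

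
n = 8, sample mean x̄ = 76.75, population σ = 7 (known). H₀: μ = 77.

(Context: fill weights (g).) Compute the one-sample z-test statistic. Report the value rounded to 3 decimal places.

test statistic = -0.101

SE = σ/√n = 7/√8 = 2.4749
z = (x̄−μ₀)/SE = (76.75−77)/2.4749 = -0.1010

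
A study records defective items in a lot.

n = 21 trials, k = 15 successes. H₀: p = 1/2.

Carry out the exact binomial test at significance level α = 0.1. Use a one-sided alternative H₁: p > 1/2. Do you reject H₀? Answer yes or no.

Exact binomial: n=21, k=15, p₀=1/2=0.5000
P(X≥15) from Σ C(n,i)·p₀^i·(1−p₀)^(n−i)
p-value (one-sided, H₁ greater) = 0.03918
At α=0.1: p < α → reject H₀

reject H₀: yes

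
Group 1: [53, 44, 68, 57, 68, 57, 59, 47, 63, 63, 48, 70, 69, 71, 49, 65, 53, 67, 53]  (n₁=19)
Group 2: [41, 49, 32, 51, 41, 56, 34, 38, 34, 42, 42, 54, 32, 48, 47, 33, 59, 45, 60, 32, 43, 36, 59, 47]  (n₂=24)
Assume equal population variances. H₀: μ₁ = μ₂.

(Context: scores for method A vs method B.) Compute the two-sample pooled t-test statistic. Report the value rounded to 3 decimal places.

test statistic = 5.514

x̄₁=59.158, s₁=8.707, n₁=19
x̄₂=43.958, s₂=9.182, n₂=24
s_p² = [18·8.707² + 23·9.182²]/41 = 80.5728
SE = √(s_p²·(1/19+1/24)) = 2.7564
t = (59.158−43.958)/2.7564 = 5.5142
df = 41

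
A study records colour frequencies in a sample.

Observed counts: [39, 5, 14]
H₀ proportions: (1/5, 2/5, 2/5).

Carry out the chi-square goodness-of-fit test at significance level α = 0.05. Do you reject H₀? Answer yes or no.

n = 58; E_i = n·p_i = [11.60, 23.20, 23.20]
χ² = (39−11.60)²/11.60 + (5−23.20)²/23.20 + (14−23.20)²/23.20 = 82.6466
df = 2
p-value (upper-tail) = 0.00000
At α=0.05: p < α → reject H₀

reject H₀: yes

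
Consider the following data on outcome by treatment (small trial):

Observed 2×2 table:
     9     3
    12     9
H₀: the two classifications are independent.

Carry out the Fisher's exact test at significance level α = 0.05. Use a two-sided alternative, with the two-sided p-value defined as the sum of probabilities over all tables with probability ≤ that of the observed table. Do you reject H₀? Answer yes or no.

reject H₀: no

Margins: r₁=12, r₂=21, c₁=21, c₂=12, n=33
p_obs = C(12,9)·C(21,12)/C(33,21); sum pmf over tables with pmf ≤ p_obs
p-value (two-sided) = 0.45656
At α=0.05: p ≥ α → fail to reject H₀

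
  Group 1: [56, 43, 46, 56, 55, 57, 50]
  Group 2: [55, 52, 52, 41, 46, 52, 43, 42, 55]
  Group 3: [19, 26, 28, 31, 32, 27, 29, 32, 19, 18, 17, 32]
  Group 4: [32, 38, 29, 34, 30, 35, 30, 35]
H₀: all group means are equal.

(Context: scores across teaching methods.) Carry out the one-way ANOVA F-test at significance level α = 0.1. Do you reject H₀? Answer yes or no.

reject H₀: yes

Group means [51.86, 48.67, 25.83, 32.88], grand mean 38.167
SSB = Σnᵢ(x̄ᵢ−x̄)² = 4353.601; SSW = ΣΣ(x−x̄ᵢ)² = 901.399
MSB = 4353.601/3 = 1451.2004; MSW = 901.399/32 = 28.1687
F = MSB/MSW = 51.5182
df = (3, 32)
p-value (upper-tail) = 0.00000
At α=0.1: p < α → reject H₀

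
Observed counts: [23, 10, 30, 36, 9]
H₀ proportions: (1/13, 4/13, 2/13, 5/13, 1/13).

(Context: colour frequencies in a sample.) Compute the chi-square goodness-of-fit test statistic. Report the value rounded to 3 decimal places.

test statistic = 53.802

n = 108; E_i = n·p_i = [8.31, 33.23, 16.62, 41.54, 8.31]
χ² = (23−8.31)²/8.31 + (10−33.23)²/33.23 + (30−16.62)²/16.62 + (36−41.54)²/41.54 + (9−8.31)²/8.31 = 53.8019
df = 4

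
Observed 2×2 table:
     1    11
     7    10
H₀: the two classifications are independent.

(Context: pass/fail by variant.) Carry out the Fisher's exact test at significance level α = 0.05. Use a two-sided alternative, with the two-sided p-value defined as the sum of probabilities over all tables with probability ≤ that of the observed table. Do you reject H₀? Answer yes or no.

reject H₀: no

Margins: r₁=12, r₂=17, c₁=8, c₂=21, n=29
p_obs = C(12,1)·C(17,7)/C(29,8); sum pmf over tables with pmf ≤ p_obs
p-value (two-sided) = 0.09257
At α=0.05: p ≥ α → fail to reject H₀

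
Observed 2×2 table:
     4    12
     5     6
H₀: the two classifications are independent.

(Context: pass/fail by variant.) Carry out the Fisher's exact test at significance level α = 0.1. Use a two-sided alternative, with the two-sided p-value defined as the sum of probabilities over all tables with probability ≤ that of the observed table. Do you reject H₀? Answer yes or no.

reject H₀: no

Margins: r₁=16, r₂=11, c₁=9, c₂=18, n=27
p_obs = C(16,4)·C(11,5)/C(27,9); sum pmf over tables with pmf ≤ p_obs
p-value (two-sided) = 0.41053
At α=0.1: p ≥ α → fail to reject H₀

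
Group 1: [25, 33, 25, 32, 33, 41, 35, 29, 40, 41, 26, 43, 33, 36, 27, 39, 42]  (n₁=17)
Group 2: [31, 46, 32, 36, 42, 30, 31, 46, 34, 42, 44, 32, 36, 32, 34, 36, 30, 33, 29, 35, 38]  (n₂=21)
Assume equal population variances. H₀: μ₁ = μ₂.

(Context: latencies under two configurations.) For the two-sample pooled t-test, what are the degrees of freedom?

df = n₁ + n₂ − 2 = 17 + 21 − 2 = 36

degrees of freedom = 36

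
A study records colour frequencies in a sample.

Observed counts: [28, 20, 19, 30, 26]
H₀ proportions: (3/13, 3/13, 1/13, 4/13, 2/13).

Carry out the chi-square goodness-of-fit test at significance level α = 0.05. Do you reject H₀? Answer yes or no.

n = 123; E_i = n·p_i = [28.38, 28.38, 9.46, 37.85, 18.92]
χ² = (28−28.38)²/28.38 + (20−28.38)²/28.38 + (19−9.46)²/9.46 + (30−37.85)²/37.85 + (26−18.92)²/18.92 = 16.3713
df = 4
p-value (upper-tail) = 0.00256
At α=0.05: p < α → reject H₀

reject H₀: yes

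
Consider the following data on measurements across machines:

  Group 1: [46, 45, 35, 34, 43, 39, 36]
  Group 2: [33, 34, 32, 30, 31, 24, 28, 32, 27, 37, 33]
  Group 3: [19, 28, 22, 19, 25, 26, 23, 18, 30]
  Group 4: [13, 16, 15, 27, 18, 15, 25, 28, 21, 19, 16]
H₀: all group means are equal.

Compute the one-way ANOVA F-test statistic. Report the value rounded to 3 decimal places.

Group means [39.71, 31.00, 23.33, 19.36], grand mean 27.421
SSB = Σnᵢ(x̄ᵢ−x̄)² = 2063.289; SSW = ΣΣ(x−x̄ᵢ)² = 691.974
MSB = 2063.289/3 = 687.7630; MSW = 691.974/34 = 20.3522
F = MSB/MSW = 33.7931
df = (3, 34)

test statistic = 33.793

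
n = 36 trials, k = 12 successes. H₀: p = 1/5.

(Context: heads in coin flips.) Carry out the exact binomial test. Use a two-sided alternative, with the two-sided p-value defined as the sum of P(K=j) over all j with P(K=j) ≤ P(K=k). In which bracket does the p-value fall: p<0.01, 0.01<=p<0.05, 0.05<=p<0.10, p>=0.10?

p-value bracket: 0.05<=p<0.10

Exact binomial: n=36, k=12, p₀=1/5=0.2000
P(X=j) = C(n,j)·p₀^j·(1−p₀)^(n−j); p = Σ P(X=j) over j with P(X=j) ≤ P(X=12)
p-value (two-sided) = 0.05845
→ bracket: 0.05<=p<0.10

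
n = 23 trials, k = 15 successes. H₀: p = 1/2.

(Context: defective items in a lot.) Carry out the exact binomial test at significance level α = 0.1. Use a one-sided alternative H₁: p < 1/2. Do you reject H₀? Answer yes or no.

Exact binomial: n=23, k=15, p₀=1/2=0.5000
P(X≤15) from Σ C(n,i)·p₀^i·(1−p₀)^(n−i)
p-value (one-sided, H₁ less) = 0.95343
At α=0.1: p ≥ α → fail to reject H₀

reject H₀: no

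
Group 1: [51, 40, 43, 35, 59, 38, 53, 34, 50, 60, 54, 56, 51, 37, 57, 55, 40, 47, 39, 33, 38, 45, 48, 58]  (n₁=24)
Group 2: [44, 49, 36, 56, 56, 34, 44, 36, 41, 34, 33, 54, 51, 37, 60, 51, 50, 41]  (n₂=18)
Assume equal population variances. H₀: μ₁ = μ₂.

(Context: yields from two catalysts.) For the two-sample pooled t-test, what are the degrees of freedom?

degrees of freedom = 40

df = n₁ + n₂ − 2 = 24 + 18 − 2 = 40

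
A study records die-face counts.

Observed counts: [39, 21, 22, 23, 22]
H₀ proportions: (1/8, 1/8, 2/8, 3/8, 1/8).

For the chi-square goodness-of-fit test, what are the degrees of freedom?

degrees of freedom = 4

df = k − 1 = 5 − 1 = 4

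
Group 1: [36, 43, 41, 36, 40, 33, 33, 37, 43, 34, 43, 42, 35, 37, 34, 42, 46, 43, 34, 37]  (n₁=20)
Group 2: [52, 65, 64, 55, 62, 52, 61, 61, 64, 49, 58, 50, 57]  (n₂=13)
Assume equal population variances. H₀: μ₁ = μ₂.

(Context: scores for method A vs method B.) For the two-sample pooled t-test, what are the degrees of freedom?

degrees of freedom = 31

df = n₁ + n₂ − 2 = 20 + 13 − 2 = 31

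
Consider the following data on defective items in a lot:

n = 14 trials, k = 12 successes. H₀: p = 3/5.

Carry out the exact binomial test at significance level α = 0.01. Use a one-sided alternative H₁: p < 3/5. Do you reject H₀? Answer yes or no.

reject H₀: no

Exact binomial: n=14, k=12, p₀=3/5=0.6000
P(X≤12) from Σ C(n,i)·p₀^i·(1−p₀)^(n−i)
p-value (one-sided, H₁ less) = 0.99190
At α=0.01: p ≥ α → fail to reject H₀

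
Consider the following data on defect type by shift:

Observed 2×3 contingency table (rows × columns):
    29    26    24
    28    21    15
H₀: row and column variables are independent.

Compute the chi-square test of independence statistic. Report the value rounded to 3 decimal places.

Row totals [79, 64], col totals [57, 47, 39], n=143
χ² = (29−31.49)²/31.49 + (26−25.97)²/25.97 + (24−21.55)²/21.55 + (28−25.51)²/25.51 + (21−21.03)²/21.03 + (15−17.45)²/17.45 = 1.0647
df = 2

test statistic = 1.065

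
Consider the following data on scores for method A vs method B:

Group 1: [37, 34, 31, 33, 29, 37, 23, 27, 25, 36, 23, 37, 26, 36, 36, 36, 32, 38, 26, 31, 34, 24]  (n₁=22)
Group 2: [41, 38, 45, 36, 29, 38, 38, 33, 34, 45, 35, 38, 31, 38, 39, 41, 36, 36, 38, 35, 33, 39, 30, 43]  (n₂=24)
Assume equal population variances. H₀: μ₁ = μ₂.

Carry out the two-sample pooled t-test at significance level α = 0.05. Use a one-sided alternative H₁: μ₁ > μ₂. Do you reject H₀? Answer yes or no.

reject H₀: no

x̄₁=31.409, s₁=5.161, n₁=22
x̄₂=37.042, s₂=4.227, n₂=24
s_p² = [21·5.161² + 23·4.227²]/44 = 22.0517
SE = √(s_p²·(1/22+1/24)) = 1.3861
t = (31.409−37.042)/1.3861 = -4.0637
df = 44
p-value (one-sided, H₁ greater) = 0.99990
At α=0.05: p ≥ α → fail to reject H₀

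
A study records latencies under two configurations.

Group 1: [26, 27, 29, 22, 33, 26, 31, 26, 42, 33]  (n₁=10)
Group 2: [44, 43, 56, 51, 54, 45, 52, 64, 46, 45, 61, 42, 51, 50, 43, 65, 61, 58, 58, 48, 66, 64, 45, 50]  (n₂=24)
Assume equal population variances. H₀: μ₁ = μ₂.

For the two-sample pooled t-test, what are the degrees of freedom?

degrees of freedom = 32

df = n₁ + n₂ − 2 = 10 + 24 − 2 = 32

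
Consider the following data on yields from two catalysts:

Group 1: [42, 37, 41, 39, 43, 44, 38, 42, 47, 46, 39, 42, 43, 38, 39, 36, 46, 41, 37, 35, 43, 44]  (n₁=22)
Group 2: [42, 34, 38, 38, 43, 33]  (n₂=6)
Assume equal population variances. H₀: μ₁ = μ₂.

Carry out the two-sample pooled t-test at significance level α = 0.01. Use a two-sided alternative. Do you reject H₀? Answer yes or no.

reject H₀: no

x̄₁=41.000, s₁=3.395, n₁=22
x̄₂=38.000, s₂=4.050, n₂=6
s_p² = [21·3.395² + 5·4.050²]/26 = 12.4615
SE = √(s_p²·(1/22+1/6)) = 1.6258
t = (41.000−38.000)/1.6258 = 1.8452
df = 26
p-value (two-sided) = 0.07643
At α=0.01: p ≥ α → fail to reject H₀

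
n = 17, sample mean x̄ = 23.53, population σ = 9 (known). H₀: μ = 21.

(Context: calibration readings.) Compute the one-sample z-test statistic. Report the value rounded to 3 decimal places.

SE = σ/√n = 9/√17 = 2.1828
z = (x̄−μ₀)/SE = (23.53−21)/2.1828 = 1.1591

test statistic = 1.159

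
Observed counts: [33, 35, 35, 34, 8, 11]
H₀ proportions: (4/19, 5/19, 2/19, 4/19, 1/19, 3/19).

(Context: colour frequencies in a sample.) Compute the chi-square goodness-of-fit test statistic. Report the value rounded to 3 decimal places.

test statistic = 29.504

n = 156; E_i = n·p_i = [32.84, 41.05, 16.42, 32.84, 8.21, 24.63]
χ² = (33−32.84)²/32.84 + (35−41.05)²/41.05 + (35−16.42)²/16.42 + (34−32.84)²/32.84 + (8−8.21)²/8.21 + (11−24.63)²/24.63 = 29.5037
df = 5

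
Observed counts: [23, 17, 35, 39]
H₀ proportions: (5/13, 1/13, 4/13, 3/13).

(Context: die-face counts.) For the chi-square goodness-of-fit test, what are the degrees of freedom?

df = k − 1 = 4 − 1 = 3

degrees of freedom = 3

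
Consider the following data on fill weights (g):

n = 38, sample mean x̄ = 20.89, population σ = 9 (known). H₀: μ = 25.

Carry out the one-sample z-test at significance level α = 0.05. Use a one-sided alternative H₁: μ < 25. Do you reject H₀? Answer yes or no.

reject H₀: yes

SE = σ/√n = 9/√38 = 1.4600
z = (x̄−μ₀)/SE = (20.89−25)/1.4600 = -2.8151
p-value (one-sided, H₁ less) = 0.00244
At α=0.05: p < α → reject H₀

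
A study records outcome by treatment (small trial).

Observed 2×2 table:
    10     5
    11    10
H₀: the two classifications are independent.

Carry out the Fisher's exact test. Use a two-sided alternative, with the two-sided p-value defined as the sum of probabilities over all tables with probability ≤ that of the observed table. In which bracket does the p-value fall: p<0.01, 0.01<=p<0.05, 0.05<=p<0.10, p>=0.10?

p-value bracket: p>=0.10

Margins: r₁=15, r₂=21, c₁=21, c₂=15, n=36
p_obs = C(15,10)·C(21,11)/C(36,21); sum pmf over tables with pmf ≤ p_obs
p-value (two-sided) = 0.50061
→ bracket: p>=0.10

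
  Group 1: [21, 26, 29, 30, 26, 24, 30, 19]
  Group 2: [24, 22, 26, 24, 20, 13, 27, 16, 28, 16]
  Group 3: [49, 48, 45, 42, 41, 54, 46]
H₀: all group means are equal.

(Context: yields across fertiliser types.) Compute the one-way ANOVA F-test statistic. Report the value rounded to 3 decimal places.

test statistic = 63.491

Group means [25.62, 21.60, 46.43], grand mean 29.840
SSB = Σnᵢ(x̄ᵢ−x̄)² = 2747.371; SSW = ΣΣ(x−x̄ᵢ)² = 475.989
MSB = 2747.371/2 = 1373.6854; MSW = 475.989/22 = 21.6359
F = MSB/MSW = 63.4911
df = (2, 22)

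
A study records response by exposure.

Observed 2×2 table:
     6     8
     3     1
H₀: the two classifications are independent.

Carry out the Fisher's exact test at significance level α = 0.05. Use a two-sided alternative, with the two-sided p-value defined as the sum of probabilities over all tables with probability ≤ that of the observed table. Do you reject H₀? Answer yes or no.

Margins: r₁=14, r₂=4, c₁=9, c₂=9, n=18
p_obs = C(14,6)·C(4,3)/C(18,9); sum pmf over tables with pmf ≤ p_obs
p-value (two-sided) = 0.57647
At α=0.05: p ≥ α → fail to reject H₀

reject H₀: no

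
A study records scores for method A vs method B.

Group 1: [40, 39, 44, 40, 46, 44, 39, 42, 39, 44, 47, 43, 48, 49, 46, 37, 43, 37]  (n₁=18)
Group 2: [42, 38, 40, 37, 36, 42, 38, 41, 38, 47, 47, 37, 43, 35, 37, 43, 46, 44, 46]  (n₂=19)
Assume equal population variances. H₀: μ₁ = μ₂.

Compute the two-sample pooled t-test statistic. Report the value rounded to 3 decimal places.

test statistic = 1.364

x̄₁=42.611, s₁=3.712, n₁=18
x̄₂=40.895, s₂=3.928, n₂=19
s_p² = [17·3.712² + 18·3.928²]/35 = 14.6305
SE = √(s_p²·(1/18+1/19)) = 1.2581
t = (42.611−40.895)/1.2581 = 1.3643
df = 35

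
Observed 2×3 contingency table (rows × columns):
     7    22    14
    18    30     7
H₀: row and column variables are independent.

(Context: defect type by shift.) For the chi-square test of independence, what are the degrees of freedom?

df = (r−1)(c−1) = (2−1)·(3−1) = 2

degrees of freedom = 2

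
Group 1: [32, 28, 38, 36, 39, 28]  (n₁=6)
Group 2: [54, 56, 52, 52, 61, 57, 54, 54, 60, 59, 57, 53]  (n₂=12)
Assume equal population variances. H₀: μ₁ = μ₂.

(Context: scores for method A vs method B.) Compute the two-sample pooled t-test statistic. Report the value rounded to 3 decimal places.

x̄₁=33.500, s₁=4.889, n₁=6
x̄₂=55.750, s₂=3.079, n₂=12
s_p² = [5·4.889² + 11·3.079²]/16 = 13.9844
SE = √(s_p²·(1/6+1/12)) = 1.8698
t = (33.500−55.750)/1.8698 = -11.8998
df = 16

test statistic = -11.900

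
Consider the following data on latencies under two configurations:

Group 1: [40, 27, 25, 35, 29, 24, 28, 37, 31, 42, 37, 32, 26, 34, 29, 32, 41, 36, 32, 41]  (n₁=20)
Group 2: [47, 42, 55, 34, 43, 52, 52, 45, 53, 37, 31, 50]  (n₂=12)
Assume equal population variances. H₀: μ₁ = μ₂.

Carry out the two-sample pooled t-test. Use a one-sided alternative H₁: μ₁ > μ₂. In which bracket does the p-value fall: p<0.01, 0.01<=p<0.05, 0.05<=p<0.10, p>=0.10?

x̄₁=32.900, s₁=5.609, n₁=20
x̄₂=45.083, s₂=7.891, n₂=12
s_p² = [19·5.609² + 11·7.891²]/30 = 42.7572
SE = √(s_p²·(1/20+1/12)) = 2.3877
t = (32.900−45.083)/2.3877 = -5.1026
df = 30
p-value (one-sided, H₁ greater) = 0.99999
→ bracket: p>=0.10

p-value bracket: p>=0.10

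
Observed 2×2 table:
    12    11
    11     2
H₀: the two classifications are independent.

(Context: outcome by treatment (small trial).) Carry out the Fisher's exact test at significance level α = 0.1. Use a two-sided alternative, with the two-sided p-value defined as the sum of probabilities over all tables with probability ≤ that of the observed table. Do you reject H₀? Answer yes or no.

reject H₀: yes

Margins: r₁=23, r₂=13, c₁=23, c₂=13, n=36
p_obs = C(23,12)·C(13,11)/C(36,23); sum pmf over tables with pmf ≤ p_obs
p-value (two-sided) = 0.07545
At α=0.1: p < α → reject H₀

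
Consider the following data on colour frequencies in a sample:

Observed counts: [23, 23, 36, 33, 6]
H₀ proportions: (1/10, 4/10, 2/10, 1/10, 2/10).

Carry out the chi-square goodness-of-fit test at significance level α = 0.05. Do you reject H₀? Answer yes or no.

n = 121; E_i = n·p_i = [12.10, 48.40, 24.20, 12.10, 24.20]
χ² = (23−12.10)²/12.10 + (23−48.40)²/48.40 + (36−24.20)²/24.20 + (33−12.10)²/12.10 + (6−24.20)²/24.20 = 78.6901
df = 4
p-value (upper-tail) = 0.00000
At α=0.05: p < α → reject H₀

reject H₀: yes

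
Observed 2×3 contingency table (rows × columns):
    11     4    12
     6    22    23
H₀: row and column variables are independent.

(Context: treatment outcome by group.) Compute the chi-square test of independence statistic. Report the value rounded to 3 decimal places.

Row totals [27, 51], col totals [17, 26, 35], n=78
χ² = (11−5.88)²/5.88 + (4−9.00)²/9.00 + (12−12.12)²/12.12 + (6−11.12)²/11.12 + (22−17.00)²/17.00 + (23−22.88)²/22.88 = 11.0509
df = 2

test statistic = 11.051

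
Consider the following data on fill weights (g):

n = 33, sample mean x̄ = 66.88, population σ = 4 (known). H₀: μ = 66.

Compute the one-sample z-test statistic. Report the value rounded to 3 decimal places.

test statistic = 1.264

SE = σ/√n = 4/√33 = 0.6963
z = (x̄−μ₀)/SE = (66.88−66)/0.6963 = 1.2638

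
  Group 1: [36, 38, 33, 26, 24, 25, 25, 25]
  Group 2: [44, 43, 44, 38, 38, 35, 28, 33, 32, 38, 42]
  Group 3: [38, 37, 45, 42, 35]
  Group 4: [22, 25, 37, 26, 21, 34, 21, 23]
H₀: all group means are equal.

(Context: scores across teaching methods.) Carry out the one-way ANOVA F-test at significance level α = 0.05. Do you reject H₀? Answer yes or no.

Group means [29.00, 37.73, 39.40, 26.12], grand mean 32.906
SSB = Σnᵢ(x̄ᵢ−x̄)² = 956.462; SSW = ΣΣ(x−x̄ᵢ)² = 836.257
MSB = 956.462/3 = 318.8206; MSW = 836.257/28 = 29.8663
F = MSB/MSW = 10.6749
df = (3, 28)
p-value (upper-tail) = 0.00008
At α=0.05: p < α → reject H₀

reject H₀: yes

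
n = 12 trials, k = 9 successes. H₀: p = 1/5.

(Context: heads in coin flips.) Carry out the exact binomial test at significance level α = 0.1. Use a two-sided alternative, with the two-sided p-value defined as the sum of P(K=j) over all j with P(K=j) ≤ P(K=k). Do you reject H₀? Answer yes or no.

reject H₀: yes

Exact binomial: n=12, k=9, p₀=1/5=0.2000
P(X=j) = C(n,j)·p₀^j·(1−p₀)^(n−j); p = Σ P(X=j) over j with P(X=j) ≤ P(X=9)
p-value (two-sided) = 0.00006
At α=0.1: p < α → reject H₀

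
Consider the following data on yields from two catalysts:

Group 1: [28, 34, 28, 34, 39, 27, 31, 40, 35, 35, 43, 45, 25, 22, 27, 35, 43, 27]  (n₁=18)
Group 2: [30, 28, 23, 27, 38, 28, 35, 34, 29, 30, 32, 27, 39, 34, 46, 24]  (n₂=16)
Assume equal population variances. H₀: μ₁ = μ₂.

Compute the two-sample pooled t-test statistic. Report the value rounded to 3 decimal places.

test statistic = 0.778

x̄₁=33.222, s₁=6.813, n₁=18
x̄₂=31.500, s₂=5.989, n₂=16
s_p² = [17·6.813² + 15·5.989²]/32 = 41.4722
SE = √(s_p²·(1/18+1/16)) = 2.2127
t = (33.222−31.500)/2.2127 = 0.7783
df = 32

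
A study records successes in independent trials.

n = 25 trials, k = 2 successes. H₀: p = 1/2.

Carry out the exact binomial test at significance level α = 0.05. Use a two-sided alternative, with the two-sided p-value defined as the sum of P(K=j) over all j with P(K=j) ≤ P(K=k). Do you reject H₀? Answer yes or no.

Exact binomial: n=25, k=2, p₀=1/2=0.5000
P(X=j) = C(n,j)·p₀^j·(1−p₀)^(n−j); p = Σ P(X=j) over j with P(X=j) ≤ P(X=2)
p-value (two-sided) = 0.00002
At α=0.05: p < α → reject H₀

reject H₀: yes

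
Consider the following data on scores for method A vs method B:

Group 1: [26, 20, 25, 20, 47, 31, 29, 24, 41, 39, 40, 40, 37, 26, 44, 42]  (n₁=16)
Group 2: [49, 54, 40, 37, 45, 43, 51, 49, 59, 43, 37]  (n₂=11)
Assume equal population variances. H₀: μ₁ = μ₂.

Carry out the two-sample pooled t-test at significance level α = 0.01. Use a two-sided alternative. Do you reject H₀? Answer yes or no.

x̄₁=33.188, s₁=8.991, n₁=16
x̄₂=46.091, s₂=7.021, n₂=11
s_p² = [15·8.991² + 10·7.021²]/25 = 68.2139
SE = √(s_p²·(1/16+1/11)) = 3.2349
t = (33.188−46.091)/3.2349 = -3.9888
df = 25
p-value (two-sided) = 0.00051
At α=0.01: p < α → reject H₀

reject H₀: yes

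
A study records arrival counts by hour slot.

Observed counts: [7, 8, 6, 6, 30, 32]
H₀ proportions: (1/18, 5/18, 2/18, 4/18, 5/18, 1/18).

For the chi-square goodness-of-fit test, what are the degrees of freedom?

degrees of freedom = 5

df = k − 1 = 6 − 1 = 5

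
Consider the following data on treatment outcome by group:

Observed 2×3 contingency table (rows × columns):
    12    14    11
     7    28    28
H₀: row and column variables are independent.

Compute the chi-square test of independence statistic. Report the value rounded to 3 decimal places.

Row totals [37, 63], col totals [19, 42, 39], n=100
χ² = (12−7.03)²/7.03 + (14−15.54)²/15.54 + (11−14.43)²/14.43 + (7−11.97)²/11.97 + (28−26.46)²/26.46 + (28−24.57)²/24.57 = 7.1136
df = 2

test statistic = 7.114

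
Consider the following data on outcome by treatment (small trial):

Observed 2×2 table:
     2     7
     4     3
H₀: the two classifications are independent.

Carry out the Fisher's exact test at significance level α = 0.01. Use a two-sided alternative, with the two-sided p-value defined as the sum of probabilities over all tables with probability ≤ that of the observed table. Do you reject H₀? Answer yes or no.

reject H₀: no

Margins: r₁=9, r₂=7, c₁=6, c₂=10, n=16
p_obs = C(9,2)·C(7,4)/C(16,6); sum pmf over tables with pmf ≤ p_obs
p-value (two-sided) = 0.30245
At α=0.01: p ≥ α → fail to reject H₀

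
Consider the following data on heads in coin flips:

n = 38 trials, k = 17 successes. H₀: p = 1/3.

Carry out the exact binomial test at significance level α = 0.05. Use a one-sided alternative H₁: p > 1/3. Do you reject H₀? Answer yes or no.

reject H₀: no

Exact binomial: n=38, k=17, p₀=1/3=0.3333
P(X≥17) from Σ C(n,i)·p₀^i·(1−p₀)^(n−i)
p-value (one-sided, H₁ greater) = 0.09539
At α=0.05: p ≥ α → fail to reject H₀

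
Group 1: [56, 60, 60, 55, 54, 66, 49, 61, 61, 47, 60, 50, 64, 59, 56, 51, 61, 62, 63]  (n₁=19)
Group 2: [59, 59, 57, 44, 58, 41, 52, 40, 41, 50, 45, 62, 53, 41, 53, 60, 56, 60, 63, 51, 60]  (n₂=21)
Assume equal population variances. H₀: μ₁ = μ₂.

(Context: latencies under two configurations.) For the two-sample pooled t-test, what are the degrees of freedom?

df = n₁ + n₂ − 2 = 19 + 21 − 2 = 38

degrees of freedom = 38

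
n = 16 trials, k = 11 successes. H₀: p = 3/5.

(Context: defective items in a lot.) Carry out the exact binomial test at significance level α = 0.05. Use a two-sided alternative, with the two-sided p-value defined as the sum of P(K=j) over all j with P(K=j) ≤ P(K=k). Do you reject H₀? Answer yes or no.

reject H₀: no

Exact binomial: n=16, k=11, p₀=3/5=0.6000
P(X=j) = C(n,j)·p₀^j·(1−p₀)^(n−j); p = Σ P(X=j) over j with P(X=j) ≤ P(X=11)
p-value (two-sided) = 0.61278
At α=0.05: p ≥ α → fail to reject H₀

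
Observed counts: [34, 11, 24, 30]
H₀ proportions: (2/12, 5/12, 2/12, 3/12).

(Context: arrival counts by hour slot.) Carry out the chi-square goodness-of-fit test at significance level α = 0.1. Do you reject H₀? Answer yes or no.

reject H₀: yes

n = 99; E_i = n·p_i = [16.50, 41.25, 16.50, 24.75]
χ² = (34−16.50)²/16.50 + (11−41.25)²/41.25 + (24−16.50)²/16.50 + (30−24.75)²/24.75 = 45.2667
df = 3
p-value (upper-tail) = 0.00000
At α=0.1: p < α → reject H₀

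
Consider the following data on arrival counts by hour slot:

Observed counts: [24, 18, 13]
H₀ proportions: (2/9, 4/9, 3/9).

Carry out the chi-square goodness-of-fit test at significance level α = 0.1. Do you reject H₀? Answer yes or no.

reject H₀: yes

n = 55; E_i = n·p_i = [12.22, 24.44, 18.33]
χ² = (24−12.22)²/12.22 + (18−24.44)²/24.44 + (13−18.33)²/18.33 = 14.6000
df = 2
p-value (upper-tail) = 0.00068
At α=0.1: p < α → reject H₀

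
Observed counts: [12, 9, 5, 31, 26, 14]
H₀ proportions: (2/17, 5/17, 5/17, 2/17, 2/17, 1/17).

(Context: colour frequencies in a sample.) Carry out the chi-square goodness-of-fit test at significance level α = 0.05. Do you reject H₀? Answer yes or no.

n = 97; E_i = n·p_i = [11.41, 28.53, 28.53, 11.41, 11.41, 5.71]
χ² = (12−11.41)²/11.41 + (9−28.53)²/28.53 + (5−28.53)²/28.53 + (31−11.41)²/11.41 + (26−11.41)²/11.41 + (14−5.71)²/5.71 = 97.1330
df = 5
p-value (upper-tail) = 0.00000
At α=0.05: p < α → reject H₀

reject H₀: yes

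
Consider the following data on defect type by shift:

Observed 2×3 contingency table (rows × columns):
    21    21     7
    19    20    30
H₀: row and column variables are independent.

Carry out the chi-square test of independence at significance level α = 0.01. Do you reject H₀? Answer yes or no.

reject H₀: yes

Row totals [49, 69], col totals [40, 41, 37], n=118
χ² = (21−16.61)²/16.61 + (21−17.03)²/17.03 + (7−15.36)²/15.36 + (19−23.39)²/23.39 + (20−23.97)²/23.97 + (30−21.64)²/21.64 = 11.3581
df = 2
p-value (upper-tail) = 0.00342
At α=0.01: p < α → reject H₀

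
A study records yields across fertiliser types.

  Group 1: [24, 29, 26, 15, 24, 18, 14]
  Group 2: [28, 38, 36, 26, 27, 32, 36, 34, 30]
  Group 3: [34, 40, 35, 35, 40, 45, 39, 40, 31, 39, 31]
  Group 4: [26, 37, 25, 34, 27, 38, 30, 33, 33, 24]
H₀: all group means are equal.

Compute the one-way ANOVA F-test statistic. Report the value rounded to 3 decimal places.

Group means [21.43, 31.89, 37.18, 30.70], grand mean 31.162
SSB = Σnᵢ(x̄ᵢ−x̄)² = 1068.687; SSW = ΣΣ(x−x̄ᵢ)² = 768.340
MSB = 1068.687/3 = 356.2292; MSW = 768.340/33 = 23.2830
F = MSB/MSW = 15.3000
df = (3, 33)

test statistic = 15.300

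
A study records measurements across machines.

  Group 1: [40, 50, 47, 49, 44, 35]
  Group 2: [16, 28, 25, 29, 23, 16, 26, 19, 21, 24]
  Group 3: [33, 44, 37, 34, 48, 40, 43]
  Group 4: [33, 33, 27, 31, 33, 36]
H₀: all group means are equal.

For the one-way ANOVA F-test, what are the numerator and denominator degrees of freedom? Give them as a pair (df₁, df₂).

k = 4 groups, N = 29 total
df = (k−1, N−k) = (4−1, 29−4) = (3, 25)

degrees of freedom = [3, 25]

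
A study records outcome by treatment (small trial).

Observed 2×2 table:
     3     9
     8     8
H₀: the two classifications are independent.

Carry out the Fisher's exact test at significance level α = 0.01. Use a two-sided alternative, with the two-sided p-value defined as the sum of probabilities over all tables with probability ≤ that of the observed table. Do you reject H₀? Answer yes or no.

Margins: r₁=12, r₂=16, c₁=11, c₂=17, n=28
p_obs = C(12,3)·C(16,8)/C(28,11); sum pmf over tables with pmf ≤ p_obs
p-value (two-sided) = 0.25300
At α=0.01: p ≥ α → fail to reject H₀

reject H₀: no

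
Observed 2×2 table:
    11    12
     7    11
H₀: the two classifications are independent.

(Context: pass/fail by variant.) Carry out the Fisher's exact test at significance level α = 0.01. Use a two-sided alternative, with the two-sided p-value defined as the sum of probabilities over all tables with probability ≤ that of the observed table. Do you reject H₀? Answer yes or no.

reject H₀: no

Margins: r₁=23, r₂=18, c₁=18, c₂=23, n=41
p_obs = C(23,11)·C(18,7)/C(41,18); sum pmf over tables with pmf ≤ p_obs
p-value (two-sided) = 0.75231
At α=0.01: p ≥ α → fail to reject H₀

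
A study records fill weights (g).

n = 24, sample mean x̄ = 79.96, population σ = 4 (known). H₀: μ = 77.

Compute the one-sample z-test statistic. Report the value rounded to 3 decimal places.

SE = σ/√n = 4/√24 = 0.8165
z = (x̄−μ₀)/SE = (79.96−77)/0.8165 = 3.6252

test statistic = 3.625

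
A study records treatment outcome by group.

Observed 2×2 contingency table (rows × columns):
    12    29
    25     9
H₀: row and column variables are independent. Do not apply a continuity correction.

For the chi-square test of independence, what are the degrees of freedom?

degrees of freedom = 1

df = (r−1)(c−1) = (2−1)·(2−1) = 1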